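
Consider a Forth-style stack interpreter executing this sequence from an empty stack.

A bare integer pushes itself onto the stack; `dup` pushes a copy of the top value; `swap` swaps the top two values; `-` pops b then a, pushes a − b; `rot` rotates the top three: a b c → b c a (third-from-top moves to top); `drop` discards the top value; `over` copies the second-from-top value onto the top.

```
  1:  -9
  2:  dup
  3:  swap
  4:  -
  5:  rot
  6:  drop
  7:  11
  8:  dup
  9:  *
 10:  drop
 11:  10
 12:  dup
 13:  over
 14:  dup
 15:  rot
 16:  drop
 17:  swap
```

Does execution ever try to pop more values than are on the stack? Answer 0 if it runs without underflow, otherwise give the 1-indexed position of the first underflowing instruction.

-9   -> [-9]
dup  -> [-9, -9]
swap -> [-9, -9]
-    -> [0]
rot  — needs 3 operands, stack has 1 → underflow

5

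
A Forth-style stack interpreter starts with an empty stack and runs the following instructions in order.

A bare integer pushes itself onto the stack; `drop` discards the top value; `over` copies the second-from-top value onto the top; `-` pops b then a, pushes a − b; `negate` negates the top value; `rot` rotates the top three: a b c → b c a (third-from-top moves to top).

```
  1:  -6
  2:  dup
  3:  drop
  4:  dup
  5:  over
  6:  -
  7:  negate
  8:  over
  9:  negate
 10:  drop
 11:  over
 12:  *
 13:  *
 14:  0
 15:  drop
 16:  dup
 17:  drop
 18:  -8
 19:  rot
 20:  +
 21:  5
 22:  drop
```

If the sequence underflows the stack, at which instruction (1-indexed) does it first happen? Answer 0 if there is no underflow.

19

-6     → -6
dup    → -6 -6
drop   → -6
dup    → -6 -6
over   → -6 -6 -6
-      → -6 0
negate → -6 0
over   → -6 0 -6
negate → -6 0 6
drop   → -6 0
over   → -6 0 -6
*      → -6 0
*      → 0
0      → 0 0
drop   → 0
dup    → 0 0
drop   → 0
-8     → 0 -8
rot  — needs 3 operands, stack has 2 → underflow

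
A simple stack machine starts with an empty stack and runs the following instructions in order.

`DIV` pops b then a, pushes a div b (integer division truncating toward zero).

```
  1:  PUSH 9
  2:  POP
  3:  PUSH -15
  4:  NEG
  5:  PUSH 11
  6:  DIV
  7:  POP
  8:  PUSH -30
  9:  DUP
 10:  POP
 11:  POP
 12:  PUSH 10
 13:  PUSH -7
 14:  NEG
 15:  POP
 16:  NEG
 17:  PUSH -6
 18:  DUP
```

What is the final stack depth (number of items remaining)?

3

PUSH 9    [9]
POP       []
PUSH -15  [-15]
NEG       [15]
PUSH 11   [15, 11]
DIV       [1]
POP       []
PUSH -30  [-30]
DUP       [-30, -30]
POP       [-30]
POP       []
PUSH 10   [10]
PUSH -7   [10, -7]
NEG       [10, 7]
POP       [10]
NEG       [-10]
PUSH -6   [-10, -6]
DUP       [-10, -6, -6]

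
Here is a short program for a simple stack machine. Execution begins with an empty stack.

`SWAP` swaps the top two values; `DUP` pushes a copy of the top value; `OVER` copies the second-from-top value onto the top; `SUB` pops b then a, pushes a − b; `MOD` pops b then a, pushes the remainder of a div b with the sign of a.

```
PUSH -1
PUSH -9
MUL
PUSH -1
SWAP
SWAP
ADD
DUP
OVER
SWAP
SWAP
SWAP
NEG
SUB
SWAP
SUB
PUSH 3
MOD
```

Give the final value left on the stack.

2

PUSH -1  [-1]
PUSH -9  [-1, -9]
MUL      [9]
PUSH -1  [9, -1]
SWAP     [-1, 9]
SWAP     [9, -1]
ADD      [8]
DUP      [8, 8]
OVER     [8, 8, 8]
SWAP     [8, 8, 8]
SWAP     [8, 8, 8]
SWAP     [8, 8, 8]
NEG      [8, 8, -8]
SUB      [8, 16]
SWAP     [16, 8]
SUB      [8]
PUSH 3   [8, 3]
MOD      [2]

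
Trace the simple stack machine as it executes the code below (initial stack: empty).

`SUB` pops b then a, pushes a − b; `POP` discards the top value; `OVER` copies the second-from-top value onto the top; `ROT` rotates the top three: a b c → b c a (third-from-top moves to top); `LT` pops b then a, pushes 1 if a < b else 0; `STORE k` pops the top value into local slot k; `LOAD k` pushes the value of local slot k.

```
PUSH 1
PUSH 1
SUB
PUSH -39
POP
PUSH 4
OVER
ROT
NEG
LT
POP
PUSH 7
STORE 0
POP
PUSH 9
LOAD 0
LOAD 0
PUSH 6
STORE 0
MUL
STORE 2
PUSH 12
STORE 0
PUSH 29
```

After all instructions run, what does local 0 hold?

PUSH 1    [1]
PUSH 1    [1, 1]
SUB       [0]
PUSH -39  [0, -39]
POP       [0]
PUSH 4    [0, 4]
OVER      [0, 4, 0]
ROT       [4, 0, 0]
NEG       [4, 0, 0]
LT        [4, 0]
POP       [4]
PUSH 7    [4, 7]
STORE 0   [4]
POP       []
PUSH 9    [9]
LOAD 0    [9, 7]
LOAD 0    [9, 7, 7]
PUSH 6    [9, 7, 7, 6]
STORE 0   [9, 7, 7]
MUL       [9, 49]
STORE 2   [9]
PUSH 12   [9, 12]
STORE 0   [9]
PUSH 29   [9, 29]

12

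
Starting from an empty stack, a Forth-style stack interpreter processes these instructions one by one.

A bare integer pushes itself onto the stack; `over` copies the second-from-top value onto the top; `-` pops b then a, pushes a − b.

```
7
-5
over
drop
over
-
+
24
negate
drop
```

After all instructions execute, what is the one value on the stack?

7      : [7]
-5     : [7, -5]
over   : [7, -5, 7]
drop   : [7, -5]
over   : [7, -5, 7]
-      : [7, -12]
+      : [-5]
24     : [-5, 24]
negate : [-5, -24]
drop   : [-5]

-5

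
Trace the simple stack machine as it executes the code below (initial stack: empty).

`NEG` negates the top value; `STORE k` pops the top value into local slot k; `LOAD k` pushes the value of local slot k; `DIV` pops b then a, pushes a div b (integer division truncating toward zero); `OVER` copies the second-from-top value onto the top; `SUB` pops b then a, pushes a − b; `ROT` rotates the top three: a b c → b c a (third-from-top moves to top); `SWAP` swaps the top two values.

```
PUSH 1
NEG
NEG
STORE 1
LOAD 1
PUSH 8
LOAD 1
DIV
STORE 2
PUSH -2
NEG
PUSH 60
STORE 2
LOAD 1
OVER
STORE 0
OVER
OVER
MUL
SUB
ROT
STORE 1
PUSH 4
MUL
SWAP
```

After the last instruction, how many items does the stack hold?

PUSH 1  → 1
NEG     → -1
NEG     → 1
STORE 1 → (empty)
LOAD 1  → 1
PUSH 8  → 1 8
LOAD 1  → 1 8 1
DIV     → 1 8
STORE 2 → 1
PUSH -2 → 1 -2
NEG     → 1 2
PUSH 60 → 1 2 60
STORE 2 → 1 2
LOAD 1  → 1 2 1
OVER    → 1 2 1 2
STORE 0 → 1 2 1
OVER    → 1 2 1 2
OVER    → 1 2 1 2 1
MUL     → 1 2 1 2
SUB     → 1 2 -1
ROT     → 2 -1 1
STORE 1 → 2 -1
PUSH 4  → 2 -1 4
MUL     → 2 -4
SWAP    → -4 2

2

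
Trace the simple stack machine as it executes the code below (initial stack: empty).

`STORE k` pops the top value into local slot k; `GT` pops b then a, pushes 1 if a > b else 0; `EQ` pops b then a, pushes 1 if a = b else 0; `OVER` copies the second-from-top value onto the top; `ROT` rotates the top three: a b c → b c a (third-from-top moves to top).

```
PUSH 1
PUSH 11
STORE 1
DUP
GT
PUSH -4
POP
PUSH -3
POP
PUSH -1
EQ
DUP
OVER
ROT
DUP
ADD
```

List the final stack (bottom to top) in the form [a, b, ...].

[0, 0, 0]

PUSH 1  → [1]
PUSH 11 → [1, 11]
STORE 1 → [1]
DUP     → [1, 1]
GT      → [0]
PUSH -4 → [0, -4]
POP     → [0]
PUSH -3 → [0, -3]
POP     → [0]
PUSH -1 → [0, -1]
EQ      → [0]
DUP     → [0, 0]
OVER    → [0, 0, 0]
ROT     → [0, 0, 0]
DUP     → [0, 0, 0, 0]
ADD     → [0, 0, 0]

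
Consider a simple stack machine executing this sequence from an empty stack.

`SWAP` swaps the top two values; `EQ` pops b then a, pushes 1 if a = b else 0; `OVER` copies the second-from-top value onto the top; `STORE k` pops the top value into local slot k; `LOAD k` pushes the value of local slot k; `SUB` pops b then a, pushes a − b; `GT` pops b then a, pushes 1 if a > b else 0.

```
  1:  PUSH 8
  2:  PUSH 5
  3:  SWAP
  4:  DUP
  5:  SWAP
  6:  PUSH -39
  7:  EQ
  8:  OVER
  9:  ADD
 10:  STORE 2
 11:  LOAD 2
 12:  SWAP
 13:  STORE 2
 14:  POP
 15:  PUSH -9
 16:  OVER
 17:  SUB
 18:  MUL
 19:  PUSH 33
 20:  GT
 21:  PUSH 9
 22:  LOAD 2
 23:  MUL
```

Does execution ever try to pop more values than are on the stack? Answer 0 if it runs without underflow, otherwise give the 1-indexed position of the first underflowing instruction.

0

PUSH 8   -> 8
PUSH 5   -> 8 5
SWAP     -> 5 8
DUP      -> 5 8 8
SWAP     -> 5 8 8
PUSH -39 -> 5 8 8 -39
EQ       -> 5 8 0
OVER     -> 5 8 0 8
ADD      -> 5 8 8
STORE 2  -> 5 8
LOAD 2   -> 5 8 8
SWAP     -> 5 8 8
STORE 2  -> 5 8
POP      -> 5
PUSH -9  -> 5 -9
OVER     -> 5 -9 5
SUB      -> 5 -14
MUL      -> -70
PUSH 33  -> -70 33
GT       -> 0
PUSH 9   -> 0 9
LOAD 2   -> 0 9 8
MUL      -> 0 72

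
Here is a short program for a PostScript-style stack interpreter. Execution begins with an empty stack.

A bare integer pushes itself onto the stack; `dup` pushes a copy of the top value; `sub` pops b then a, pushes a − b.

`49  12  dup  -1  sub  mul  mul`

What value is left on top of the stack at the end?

49  → 49
12  → 49 12
dup → 49 12 12
-1  → 49 12 12 -1
sub → 49 12 13
mul → 49 156
mul → 7644

7644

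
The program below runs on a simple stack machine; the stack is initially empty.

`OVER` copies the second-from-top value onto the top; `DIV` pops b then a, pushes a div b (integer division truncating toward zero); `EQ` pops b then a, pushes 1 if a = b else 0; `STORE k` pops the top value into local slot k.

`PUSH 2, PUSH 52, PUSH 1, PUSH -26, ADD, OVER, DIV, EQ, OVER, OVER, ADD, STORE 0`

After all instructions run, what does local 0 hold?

2

PUSH 2   → [2]
PUSH 52  → [2, 52]
PUSH 1   → [2, 52, 1]
PUSH -26 → [2, 52, 1, -26]
ADD      → [2, 52, -25]
OVER     → [2, 52, -25, 52]
DIV      → [2, 52, 0]
EQ       → [2, 0]
OVER     → [2, 0, 2]
OVER     → [2, 0, 2, 0]
ADD      → [2, 0, 2]
STORE 0  → [2, 0]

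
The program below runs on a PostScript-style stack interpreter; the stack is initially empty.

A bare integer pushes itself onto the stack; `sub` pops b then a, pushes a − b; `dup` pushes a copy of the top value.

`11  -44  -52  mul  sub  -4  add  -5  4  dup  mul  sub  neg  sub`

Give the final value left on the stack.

11  → 11
-44 → 11 -44
-52 → 11 -44 -52
mul → 11 2288
sub → -2277
-4  → -2277 -4
add → -2281
-5  → -2281 -5
4   → -2281 -5 4
dup → -2281 -5 4 4
mul → -2281 -5 16
sub → -2281 -21
neg → -2281 21
sub → -2302

-2302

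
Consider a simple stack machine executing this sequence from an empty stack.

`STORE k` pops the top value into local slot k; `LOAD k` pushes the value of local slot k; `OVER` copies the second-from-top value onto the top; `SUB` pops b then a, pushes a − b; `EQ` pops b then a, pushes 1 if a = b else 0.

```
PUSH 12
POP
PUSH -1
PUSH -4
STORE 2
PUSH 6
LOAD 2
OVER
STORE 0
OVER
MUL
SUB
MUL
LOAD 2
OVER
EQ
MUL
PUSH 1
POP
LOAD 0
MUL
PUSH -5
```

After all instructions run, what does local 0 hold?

6

PUSH 12  [12]
POP      []
PUSH -1  [-1]
PUSH -4  [-1, -4]
STORE 2  [-1]
PUSH 6   [-1, 6]
LOAD 2   [-1, 6, -4]
OVER     [-1, 6, -4, 6]
STORE 0  [-1, 6, -4]
OVER     [-1, 6, -4, 6]
MUL      [-1, 6, -24]
SUB      [-1, 30]
MUL      [-30]
LOAD 2   [-30, -4]
OVER     [-30, -4, -30]
EQ       [-30, 0]
MUL      [0]
PUSH 1   [0, 1]
POP      [0]
LOAD 0   [0, 6]
MUL      [0]
PUSH -5  [0, -5]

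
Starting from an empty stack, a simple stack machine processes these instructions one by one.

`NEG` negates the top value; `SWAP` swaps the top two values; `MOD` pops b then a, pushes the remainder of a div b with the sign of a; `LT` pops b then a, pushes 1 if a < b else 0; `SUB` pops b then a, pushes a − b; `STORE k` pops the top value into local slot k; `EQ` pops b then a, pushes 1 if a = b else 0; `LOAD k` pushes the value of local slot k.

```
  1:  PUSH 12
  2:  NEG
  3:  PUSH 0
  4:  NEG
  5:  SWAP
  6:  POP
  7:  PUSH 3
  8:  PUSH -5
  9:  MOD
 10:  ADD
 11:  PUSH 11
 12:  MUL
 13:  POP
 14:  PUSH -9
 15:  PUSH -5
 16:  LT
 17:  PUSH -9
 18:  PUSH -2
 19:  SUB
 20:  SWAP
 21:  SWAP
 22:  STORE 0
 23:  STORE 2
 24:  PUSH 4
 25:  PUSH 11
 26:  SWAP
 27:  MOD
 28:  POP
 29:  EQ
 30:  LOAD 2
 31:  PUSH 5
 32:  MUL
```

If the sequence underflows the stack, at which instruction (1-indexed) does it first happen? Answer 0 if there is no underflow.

PUSH 12 : [12]
NEG     : [-12]
PUSH 0  : [-12, 0]
NEG     : [-12, 0]
SWAP    : [0, -12]
POP     : [0]
PUSH 3  : [0, 3]
PUSH -5 : [0, 3, -5]
MOD     : [0, 3]
ADD     : [3]
PUSH 11 : [3, 11]
MUL     : [33]
POP     : []
PUSH -9 : [-9]
PUSH -5 : [-9, -5]
LT      : [1]
PUSH -9 : [1, -9]
PUSH -2 : [1, -9, -2]
SUB     : [1, -7]
SWAP    : [-7, 1]
SWAP    : [1, -7]
STORE 0 : [1]
STORE 2 : []
PUSH 4  : [4]
PUSH 11 : [4, 11]
SWAP    : [11, 4]
MOD     : [3]
POP     : []
EQ  — needs 2 operands, stack has 0 → underflow

29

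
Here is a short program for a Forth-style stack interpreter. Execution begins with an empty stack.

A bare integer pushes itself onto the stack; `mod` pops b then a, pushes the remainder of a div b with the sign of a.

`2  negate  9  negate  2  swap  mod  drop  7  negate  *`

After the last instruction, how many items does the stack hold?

2      -> [2]
negate -> [-2]
9      -> [-2, 9]
negate -> [-2, -9]
2      -> [-2, -9, 2]
swap   -> [-2, 2, -9]
mod    -> [-2, 2]
drop   -> [-2]
7      -> [-2, 7]
negate -> [-2, -7]
*      -> [14]

1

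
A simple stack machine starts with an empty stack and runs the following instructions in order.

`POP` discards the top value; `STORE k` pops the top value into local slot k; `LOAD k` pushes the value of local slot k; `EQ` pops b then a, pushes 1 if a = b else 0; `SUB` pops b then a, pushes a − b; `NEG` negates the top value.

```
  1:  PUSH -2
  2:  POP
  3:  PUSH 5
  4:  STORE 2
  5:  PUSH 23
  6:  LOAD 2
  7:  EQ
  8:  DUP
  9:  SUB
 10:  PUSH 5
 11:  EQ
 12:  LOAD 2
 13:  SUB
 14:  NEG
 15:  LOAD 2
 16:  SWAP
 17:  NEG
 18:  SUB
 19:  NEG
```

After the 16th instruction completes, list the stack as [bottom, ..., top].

PUSH -2 → -2
POP     → (empty)
PUSH 5  → 5
STORE 2 → (empty)
PUSH 23 → 23
LOAD 2  → 23 5
EQ      → 0
DUP     → 0 0
SUB     → 0
PUSH 5  → 0 5
EQ      → 0
LOAD 2  → 0 5
SUB     → -5
NEG     → 5
LOAD 2  → 5 5
SWAP    → 5 5

[5, 5]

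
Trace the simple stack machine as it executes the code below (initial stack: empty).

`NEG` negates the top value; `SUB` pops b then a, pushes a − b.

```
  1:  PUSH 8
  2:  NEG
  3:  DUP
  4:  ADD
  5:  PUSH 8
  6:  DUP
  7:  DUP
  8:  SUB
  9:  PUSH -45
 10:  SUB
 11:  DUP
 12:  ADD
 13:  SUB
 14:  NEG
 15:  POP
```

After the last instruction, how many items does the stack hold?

PUSH 8   : [8]
NEG      : [-8]
DUP      : [-8, -8]
ADD      : [-16]
PUSH 8   : [-16, 8]
DUP      : [-16, 8, 8]
DUP      : [-16, 8, 8, 8]
SUB      : [-16, 8, 0]
PUSH -45 : [-16, 8, 0, -45]
SUB      : [-16, 8, 45]
DUP      : [-16, 8, 45, 45]
ADD      : [-16, 8, 90]
SUB      : [-16, -82]
NEG      : [-16, 82]
POP      : [-16]

1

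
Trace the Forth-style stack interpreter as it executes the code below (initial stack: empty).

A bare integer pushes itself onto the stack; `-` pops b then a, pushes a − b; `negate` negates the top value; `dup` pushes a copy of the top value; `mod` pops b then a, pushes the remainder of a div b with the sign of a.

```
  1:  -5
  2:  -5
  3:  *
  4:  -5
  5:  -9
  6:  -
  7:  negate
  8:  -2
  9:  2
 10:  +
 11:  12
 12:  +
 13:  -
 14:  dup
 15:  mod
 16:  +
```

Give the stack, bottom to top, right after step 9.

-5     → [-5]
-5     → [-5, -5]
*      → [25]
-5     → [25, -5]
-9     → [25, -5, -9]
-      → [25, 4]
negate → [25, -4]
-2     → [25, -4, -2]
2      → [25, -4, -2, 2]

[25, -4, -2, 2]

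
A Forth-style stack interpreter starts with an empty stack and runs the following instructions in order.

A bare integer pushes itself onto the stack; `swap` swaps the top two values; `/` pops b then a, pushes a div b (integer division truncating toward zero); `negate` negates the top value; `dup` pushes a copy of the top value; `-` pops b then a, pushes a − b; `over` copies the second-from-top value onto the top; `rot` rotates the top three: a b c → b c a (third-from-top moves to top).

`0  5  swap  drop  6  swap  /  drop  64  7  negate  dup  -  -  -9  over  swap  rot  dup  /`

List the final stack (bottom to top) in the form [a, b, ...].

0      : [0]
5      : [0, 5]
swap   : [5, 0]
drop   : [5]
6      : [5, 6]
swap   : [6, 5]
/      : [1]
drop   : []
64     : [64]
7      : [64, 7]
negate : [64, -7]
dup    : [64, -7, -7]
-      : [64, 0]
-      : [64]
-9     : [64, -9]
over   : [64, -9, 64]
swap   : [64, 64, -9]
rot    : [64, -9, 64]
dup    : [64, -9, 64, 64]
/      : [64, -9, 1]

[64, -9, 1]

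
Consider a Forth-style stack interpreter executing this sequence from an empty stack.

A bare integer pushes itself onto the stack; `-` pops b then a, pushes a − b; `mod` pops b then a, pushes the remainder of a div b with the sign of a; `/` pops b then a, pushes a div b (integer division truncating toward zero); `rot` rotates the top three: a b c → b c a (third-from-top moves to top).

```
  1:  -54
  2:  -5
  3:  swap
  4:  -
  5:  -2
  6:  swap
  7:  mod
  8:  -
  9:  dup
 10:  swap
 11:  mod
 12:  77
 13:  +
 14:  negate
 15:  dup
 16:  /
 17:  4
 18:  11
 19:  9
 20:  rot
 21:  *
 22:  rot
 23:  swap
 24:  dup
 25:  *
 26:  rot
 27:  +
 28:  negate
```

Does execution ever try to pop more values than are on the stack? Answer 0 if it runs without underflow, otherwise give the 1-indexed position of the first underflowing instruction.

-54  : [-54]
-5   : [-54, -5]
swap : [-5, -54]
-    : [49]
-2   : [49, -2]
swap : [-2, 49]
mod  : [-2]
-  — needs 2 operands, stack has 1 → underflow

8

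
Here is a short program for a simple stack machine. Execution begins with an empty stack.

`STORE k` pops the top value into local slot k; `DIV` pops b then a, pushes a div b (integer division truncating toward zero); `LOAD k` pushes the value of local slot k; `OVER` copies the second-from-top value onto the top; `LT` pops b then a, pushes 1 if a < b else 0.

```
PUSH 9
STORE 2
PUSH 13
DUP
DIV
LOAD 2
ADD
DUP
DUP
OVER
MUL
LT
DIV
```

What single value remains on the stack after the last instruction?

PUSH 9   [9]
STORE 2  []
PUSH 13  [13]
DUP      [13, 13]
DIV      [1]
LOAD 2   [1, 9]
ADD      [10]
DUP      [10, 10]
DUP      [10, 10, 10]
OVER     [10, 10, 10, 10]
MUL      [10, 10, 100]
LT       [10, 1]
DIV      [10]

10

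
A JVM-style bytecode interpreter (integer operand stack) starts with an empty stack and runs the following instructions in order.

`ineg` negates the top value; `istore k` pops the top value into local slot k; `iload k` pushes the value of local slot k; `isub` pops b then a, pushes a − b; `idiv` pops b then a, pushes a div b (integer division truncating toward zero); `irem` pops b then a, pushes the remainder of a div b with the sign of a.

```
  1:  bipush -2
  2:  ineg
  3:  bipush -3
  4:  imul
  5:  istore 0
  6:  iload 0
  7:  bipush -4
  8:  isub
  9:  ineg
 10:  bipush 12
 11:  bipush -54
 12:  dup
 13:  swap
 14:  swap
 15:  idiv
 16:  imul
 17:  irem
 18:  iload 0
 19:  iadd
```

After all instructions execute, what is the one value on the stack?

-4

bipush -2  : [-2]
ineg       : [2]
bipush -3  : [2, -3]
imul       : [-6]
istore 0   : []
iload 0    : [-6]
bipush -4  : [-6, -4]
isub       : [-2]
ineg       : [2]
bipush 12  : [2, 12]
bipush -54 : [2, 12, -54]
dup        : [2, 12, -54, -54]
swap       : [2, 12, -54, -54]
swap       : [2, 12, -54, -54]
idiv       : [2, 12, 1]
imul       : [2, 12]
irem       : [2]
iload 0    : [2, -6]
iadd       : [-4]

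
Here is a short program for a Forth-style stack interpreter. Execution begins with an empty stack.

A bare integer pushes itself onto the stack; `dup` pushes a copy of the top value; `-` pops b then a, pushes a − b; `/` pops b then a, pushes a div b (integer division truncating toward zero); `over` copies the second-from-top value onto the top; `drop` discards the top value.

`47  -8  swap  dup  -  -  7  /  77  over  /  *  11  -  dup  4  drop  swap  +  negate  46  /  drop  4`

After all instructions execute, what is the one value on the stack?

4

47      [47]
-8      [47, -8]
swap    [-8, 47]
dup     [-8, 47, 47]
-       [-8, 0]
-       [-8]
7       [-8, 7]
/       [-1]
77      [-1, 77]
over    [-1, 77, -1]
/       [-1, -77]
*       [77]
11      [77, 11]
-       [66]
dup     [66, 66]
4       [66, 66, 4]
drop    [66, 66]
swap    [66, 66]
+       [132]
negate  [-132]
46      [-132, 46]
/       [-2]
drop    []
4       [4]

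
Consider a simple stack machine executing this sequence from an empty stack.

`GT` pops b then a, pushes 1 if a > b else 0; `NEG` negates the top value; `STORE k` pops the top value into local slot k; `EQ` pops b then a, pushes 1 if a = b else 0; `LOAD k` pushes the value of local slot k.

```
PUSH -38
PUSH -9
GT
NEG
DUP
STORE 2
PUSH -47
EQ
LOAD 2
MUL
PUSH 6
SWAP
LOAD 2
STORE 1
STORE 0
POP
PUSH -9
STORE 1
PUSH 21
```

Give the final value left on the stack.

21

PUSH -38 → -38
PUSH -9  → -38 -9
GT       → 0
NEG      → 0
DUP      → 0 0
STORE 2  → 0
PUSH -47 → 0 -47
EQ       → 0
LOAD 2   → 0 0
MUL      → 0
PUSH 6   → 0 6
SWAP     → 6 0
LOAD 2   → 6 0 0
STORE 1  → 6 0
STORE 0  → 6
POP      → (empty)
PUSH -9  → -9
STORE 1  → (empty)
PUSH 21  → 21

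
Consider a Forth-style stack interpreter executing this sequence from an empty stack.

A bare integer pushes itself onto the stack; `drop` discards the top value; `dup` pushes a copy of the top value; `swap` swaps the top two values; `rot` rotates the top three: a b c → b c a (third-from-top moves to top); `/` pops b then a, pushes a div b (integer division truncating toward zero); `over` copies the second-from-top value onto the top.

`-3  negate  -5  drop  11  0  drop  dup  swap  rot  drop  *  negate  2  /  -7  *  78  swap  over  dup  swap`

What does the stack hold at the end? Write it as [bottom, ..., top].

[78, 420, 78, 78]

-3     : [-3]
negate : [3]
-5     : [3, -5]
drop   : [3]
11     : [3, 11]
0      : [3, 11, 0]
drop   : [3, 11]
dup    : [3, 11, 11]
swap   : [3, 11, 11]
rot    : [11, 11, 3]
drop   : [11, 11]
*      : [121]
negate : [-121]
2      : [-121, 2]
/      : [-60]
-7     : [-60, -7]
*      : [420]
78     : [420, 78]
swap   : [78, 420]
over   : [78, 420, 78]
dup    : [78, 420, 78, 78]
swap   : [78, 420, 78, 78]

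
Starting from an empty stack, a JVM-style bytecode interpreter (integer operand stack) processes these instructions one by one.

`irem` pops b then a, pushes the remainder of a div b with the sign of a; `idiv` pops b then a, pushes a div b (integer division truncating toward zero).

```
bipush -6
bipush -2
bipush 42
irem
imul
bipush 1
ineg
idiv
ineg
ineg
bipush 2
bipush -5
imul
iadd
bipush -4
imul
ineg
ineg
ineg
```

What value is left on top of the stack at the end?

bipush -6  [-6]
bipush -2  [-6, -2]
bipush 42  [-6, -2, 42]
irem       [-6, -2]
imul       [12]
bipush 1   [12, 1]
ineg       [12, -1]
idiv       [-12]
ineg       [12]
ineg       [-12]
bipush 2   [-12, 2]
bipush -5  [-12, 2, -5]
imul       [-12, -10]
iadd       [-22]
bipush -4  [-22, -4]
imul       [88]
ineg       [-88]
ineg       [88]
ineg       [-88]

-88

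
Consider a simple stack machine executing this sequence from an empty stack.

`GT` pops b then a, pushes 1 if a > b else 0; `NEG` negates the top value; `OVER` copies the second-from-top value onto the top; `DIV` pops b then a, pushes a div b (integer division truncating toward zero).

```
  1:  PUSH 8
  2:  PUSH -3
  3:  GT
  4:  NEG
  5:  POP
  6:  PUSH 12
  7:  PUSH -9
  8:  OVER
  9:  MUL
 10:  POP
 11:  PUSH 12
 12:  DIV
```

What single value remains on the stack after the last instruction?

PUSH 8   [8]
PUSH -3  [8, -3]
GT       [1]
NEG      [-1]
POP      []
PUSH 12  [12]
PUSH -9  [12, -9]
OVER     [12, -9, 12]
MUL      [12, -108]
POP      [12]
PUSH 12  [12, 12]
DIV      [1]

1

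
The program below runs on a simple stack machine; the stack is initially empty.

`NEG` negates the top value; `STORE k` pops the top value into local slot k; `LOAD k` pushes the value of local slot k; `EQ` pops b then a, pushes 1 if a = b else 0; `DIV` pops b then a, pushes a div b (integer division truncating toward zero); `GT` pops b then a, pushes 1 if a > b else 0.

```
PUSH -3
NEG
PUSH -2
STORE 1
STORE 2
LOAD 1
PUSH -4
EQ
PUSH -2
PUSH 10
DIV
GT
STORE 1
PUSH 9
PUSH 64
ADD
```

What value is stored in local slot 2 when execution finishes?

PUSH -3 -> -3
NEG     -> 3
PUSH -2 -> 3 -2
STORE 1 -> 3
STORE 2 -> (empty)
LOAD 1  -> -2
PUSH -4 -> -2 -4
EQ      -> 0
PUSH -2 -> 0 -2
PUSH 10 -> 0 -2 10
DIV     -> 0 0
GT      -> 0
STORE 1 -> (empty)
PUSH 9  -> 9
PUSH 64 -> 9 64
ADD     -> 73

3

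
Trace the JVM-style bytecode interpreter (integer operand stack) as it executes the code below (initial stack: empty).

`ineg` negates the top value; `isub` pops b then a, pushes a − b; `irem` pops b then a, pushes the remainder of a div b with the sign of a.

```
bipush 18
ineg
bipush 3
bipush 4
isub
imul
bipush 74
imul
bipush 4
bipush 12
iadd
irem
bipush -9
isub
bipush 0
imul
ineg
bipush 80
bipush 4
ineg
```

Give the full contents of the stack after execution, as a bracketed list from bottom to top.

[0, 80, -4]

bipush 18 → 18
ineg      → -18
bipush 3  → -18 3
bipush 4  → -18 3 4
isub      → -18 -1
imul      → 18
bipush 74 → 18 74
imul      → 1332
bipush 4  → 1332 4
bipush 12 → 1332 4 12
iadd      → 1332 16
irem      → 4
bipush -9 → 4 -9
isub      → 13
bipush 0  → 13 0
imul      → 0
ineg      → 0
bipush 80 → 0 80
bipush 4  → 0 80 4
ineg      → 0 80 -4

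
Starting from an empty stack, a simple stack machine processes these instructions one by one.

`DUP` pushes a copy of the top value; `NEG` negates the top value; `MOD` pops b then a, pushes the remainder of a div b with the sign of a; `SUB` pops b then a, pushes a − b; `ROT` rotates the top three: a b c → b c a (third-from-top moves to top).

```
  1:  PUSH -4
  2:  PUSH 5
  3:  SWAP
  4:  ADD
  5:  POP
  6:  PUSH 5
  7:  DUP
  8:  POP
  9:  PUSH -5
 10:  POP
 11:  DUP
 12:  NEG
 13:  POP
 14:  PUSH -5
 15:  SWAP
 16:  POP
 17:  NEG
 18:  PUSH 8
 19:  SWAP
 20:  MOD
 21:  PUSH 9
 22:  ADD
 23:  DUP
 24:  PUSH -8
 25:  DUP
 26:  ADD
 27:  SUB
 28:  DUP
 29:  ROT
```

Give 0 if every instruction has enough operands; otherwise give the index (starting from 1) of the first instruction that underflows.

0

PUSH -4 → [-4]
PUSH 5  → [-4, 5]
SWAP    → [5, -4]
ADD     → [1]
POP     → []
PUSH 5  → [5]
DUP     → [5, 5]
POP     → [5]
PUSH -5 → [5, -5]
POP     → [5]
DUP     → [5, 5]
NEG     → [5, -5]
POP     → [5]
PUSH -5 → [5, -5]
SWAP    → [-5, 5]
POP     → [-5]
NEG     → [5]
PUSH 8  → [5, 8]
SWAP    → [8, 5]
MOD     → [3]
PUSH 9  → [3, 9]
ADD     → [12]
DUP     → [12, 12]
PUSH -8 → [12, 12, -8]
DUP     → [12, 12, -8, -8]
ADD     → [12, 12, -16]
SUB     → [12, 28]
DUP     → [12, 28, 28]
ROT     → [28, 28, 12]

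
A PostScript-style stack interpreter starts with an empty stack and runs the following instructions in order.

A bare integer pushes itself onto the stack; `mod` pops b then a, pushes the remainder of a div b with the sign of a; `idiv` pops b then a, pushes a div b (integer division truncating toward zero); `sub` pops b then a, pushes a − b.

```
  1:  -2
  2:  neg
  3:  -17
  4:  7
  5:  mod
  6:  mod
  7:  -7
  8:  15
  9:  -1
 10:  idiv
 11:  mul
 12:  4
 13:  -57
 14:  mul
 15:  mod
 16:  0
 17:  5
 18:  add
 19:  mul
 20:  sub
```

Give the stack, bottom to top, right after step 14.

[2, 105, -228]

-2   -> [-2]
neg  -> [2]
-17  -> [2, -17]
7    -> [2, -17, 7]
mod  -> [2, -3]
mod  -> [2]
-7   -> [2, -7]
15   -> [2, -7, 15]
-1   -> [2, -7, 15, -1]
idiv -> [2, -7, -15]
mul  -> [2, 105]
4    -> [2, 105, 4]
-57  -> [2, 105, 4, -57]
mul  -> [2, 105, -228]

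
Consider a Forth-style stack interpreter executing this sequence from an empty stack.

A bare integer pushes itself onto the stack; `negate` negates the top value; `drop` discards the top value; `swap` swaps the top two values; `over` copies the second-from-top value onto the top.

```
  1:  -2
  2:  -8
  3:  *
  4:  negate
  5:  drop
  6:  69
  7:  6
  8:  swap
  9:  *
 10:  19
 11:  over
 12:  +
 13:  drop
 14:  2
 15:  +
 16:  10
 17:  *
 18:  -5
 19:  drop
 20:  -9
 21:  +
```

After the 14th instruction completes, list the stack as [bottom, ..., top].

[414, 2]

-2     : [-2]
-8     : [-2, -8]
*      : [16]
negate : [-16]
drop   : []
69     : [69]
6      : [69, 6]
swap   : [6, 69]
*      : [414]
19     : [414, 19]
over   : [414, 19, 414]
+      : [414, 433]
drop   : [414]
2      : [414, 2]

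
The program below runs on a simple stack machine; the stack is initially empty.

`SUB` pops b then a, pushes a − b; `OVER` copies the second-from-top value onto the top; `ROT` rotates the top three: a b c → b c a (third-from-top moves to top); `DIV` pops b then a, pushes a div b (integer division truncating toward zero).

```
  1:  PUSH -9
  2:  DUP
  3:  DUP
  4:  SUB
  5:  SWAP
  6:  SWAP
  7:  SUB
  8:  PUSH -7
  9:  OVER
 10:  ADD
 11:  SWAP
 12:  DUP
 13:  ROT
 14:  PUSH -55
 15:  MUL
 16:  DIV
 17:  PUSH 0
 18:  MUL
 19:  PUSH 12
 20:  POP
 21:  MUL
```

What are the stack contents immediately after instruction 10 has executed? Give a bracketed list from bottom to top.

[-9, -16]

PUSH -9 → [-9]
DUP     → [-9, -9]
DUP     → [-9, -9, -9]
SUB     → [-9, 0]
SWAP    → [0, -9]
SWAP    → [-9, 0]
SUB     → [-9]
PUSH -7 → [-9, -7]
OVER    → [-9, -7, -9]
ADD     → [-9, -16]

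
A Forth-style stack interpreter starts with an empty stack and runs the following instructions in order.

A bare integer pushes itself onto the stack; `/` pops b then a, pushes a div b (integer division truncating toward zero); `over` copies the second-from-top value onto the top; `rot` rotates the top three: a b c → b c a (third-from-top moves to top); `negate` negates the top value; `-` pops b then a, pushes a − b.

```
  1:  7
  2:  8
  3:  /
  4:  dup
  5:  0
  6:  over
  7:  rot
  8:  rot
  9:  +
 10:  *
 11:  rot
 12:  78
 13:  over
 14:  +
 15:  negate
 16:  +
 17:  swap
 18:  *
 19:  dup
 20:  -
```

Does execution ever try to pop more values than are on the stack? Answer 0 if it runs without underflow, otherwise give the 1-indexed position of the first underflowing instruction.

11

7     [7]
8     [7, 8]
/     [0]
dup   [0, 0]
0     [0, 0, 0]
over  [0, 0, 0, 0]
rot   [0, 0, 0, 0]
rot   [0, 0, 0, 0]
+     [0, 0, 0]
*     [0, 0]
rot  — needs 3 operands, stack has 2 → underflow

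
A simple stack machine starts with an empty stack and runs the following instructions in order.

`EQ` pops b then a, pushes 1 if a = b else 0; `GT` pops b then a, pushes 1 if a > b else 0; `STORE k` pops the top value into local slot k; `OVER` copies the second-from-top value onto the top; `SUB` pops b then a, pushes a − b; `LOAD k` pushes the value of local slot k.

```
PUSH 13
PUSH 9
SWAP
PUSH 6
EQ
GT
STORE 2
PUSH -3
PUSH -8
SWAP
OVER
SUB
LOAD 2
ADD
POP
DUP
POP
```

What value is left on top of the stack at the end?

-8

PUSH 13  13
PUSH 9   13 9
SWAP     9 13
PUSH 6   9 13 6
EQ       9 0
GT       1
STORE 2  (empty)
PUSH -3  -3
PUSH -8  -3 -8
SWAP     -8 -3
OVER     -8 -3 -8
SUB      -8 5
LOAD 2   -8 5 1
ADD      -8 6
POP      -8
DUP      -8 -8
POP      -8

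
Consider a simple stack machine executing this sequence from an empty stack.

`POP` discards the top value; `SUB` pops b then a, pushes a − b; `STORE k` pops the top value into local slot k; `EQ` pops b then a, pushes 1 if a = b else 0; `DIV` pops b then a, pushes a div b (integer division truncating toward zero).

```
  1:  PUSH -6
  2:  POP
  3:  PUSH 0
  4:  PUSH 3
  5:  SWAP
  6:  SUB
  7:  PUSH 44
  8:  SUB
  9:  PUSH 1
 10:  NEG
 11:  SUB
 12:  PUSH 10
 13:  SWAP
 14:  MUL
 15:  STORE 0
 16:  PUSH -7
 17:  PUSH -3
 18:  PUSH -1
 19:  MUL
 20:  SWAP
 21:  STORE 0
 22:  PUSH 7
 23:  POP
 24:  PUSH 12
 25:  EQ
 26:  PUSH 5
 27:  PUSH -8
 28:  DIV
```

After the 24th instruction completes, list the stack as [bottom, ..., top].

PUSH -6 : -6
POP     : (empty)
PUSH 0  : 0
PUSH 3  : 0 3
SWAP    : 3 0
SUB     : 3
PUSH 44 : 3 44
SUB     : -41
PUSH 1  : -41 1
NEG     : -41 -1
SUB     : -40
PUSH 10 : -40 10
SWAP    : 10 -40
MUL     : -400
STORE 0 : (empty)
PUSH -7 : -7
PUSH -3 : -7 -3
PUSH -1 : -7 -3 -1
MUL     : -7 3
SWAP    : 3 -7
STORE 0 : 3
PUSH 7  : 3 7
POP     : 3
PUSH 12 : 3 12

[3, 12]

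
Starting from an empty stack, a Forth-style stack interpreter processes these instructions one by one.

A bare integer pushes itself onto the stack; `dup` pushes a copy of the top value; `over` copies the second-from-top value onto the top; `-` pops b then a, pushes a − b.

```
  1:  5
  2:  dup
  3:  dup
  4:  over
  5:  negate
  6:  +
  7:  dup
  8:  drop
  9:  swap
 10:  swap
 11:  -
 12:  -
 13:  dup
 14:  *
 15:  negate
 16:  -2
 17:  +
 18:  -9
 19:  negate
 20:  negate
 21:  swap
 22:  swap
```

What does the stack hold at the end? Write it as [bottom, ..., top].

5      -> 5
dup    -> 5 5
dup    -> 5 5 5
over   -> 5 5 5 5
negate -> 5 5 5 -5
+      -> 5 5 0
dup    -> 5 5 0 0
drop   -> 5 5 0
swap   -> 5 0 5
swap   -> 5 5 0
-      -> 5 5
-      -> 0
dup    -> 0 0
*      -> 0
negate -> 0
-2     -> 0 -2
+      -> -2
-9     -> -2 -9
negate -> -2 9
negate -> -2 -9
swap   -> -9 -2
swap   -> -2 -9

[-2, -9]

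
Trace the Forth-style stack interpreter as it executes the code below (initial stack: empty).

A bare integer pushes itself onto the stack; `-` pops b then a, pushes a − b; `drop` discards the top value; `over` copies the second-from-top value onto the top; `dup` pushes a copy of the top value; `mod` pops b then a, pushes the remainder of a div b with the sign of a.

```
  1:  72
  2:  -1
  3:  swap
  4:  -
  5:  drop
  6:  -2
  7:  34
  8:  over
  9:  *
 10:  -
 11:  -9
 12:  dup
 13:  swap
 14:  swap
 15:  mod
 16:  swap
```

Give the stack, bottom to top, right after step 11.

[66, -9]

72   → 72
-1   → 72 -1
swap → -1 72
-    → -73
drop → (empty)
-2   → -2
34   → -2 34
over → -2 34 -2
*    → -2 -68
-    → 66
-9   → 66 -9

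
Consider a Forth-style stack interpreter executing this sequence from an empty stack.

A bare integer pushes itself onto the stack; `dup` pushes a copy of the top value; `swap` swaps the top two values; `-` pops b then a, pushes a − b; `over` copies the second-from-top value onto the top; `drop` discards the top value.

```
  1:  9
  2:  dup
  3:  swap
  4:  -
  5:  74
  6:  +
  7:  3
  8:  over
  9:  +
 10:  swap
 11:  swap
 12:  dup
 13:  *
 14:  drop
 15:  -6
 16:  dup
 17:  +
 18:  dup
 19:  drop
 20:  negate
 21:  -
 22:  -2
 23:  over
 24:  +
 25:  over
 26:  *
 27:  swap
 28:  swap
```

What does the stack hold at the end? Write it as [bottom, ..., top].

[62, 3720]

9      → [9]
dup    → [9, 9]
swap   → [9, 9]
-      → [0]
74     → [0, 74]
+      → [74]
3      → [74, 3]
over   → [74, 3, 74]
+      → [74, 77]
swap   → [77, 74]
swap   → [74, 77]
dup    → [74, 77, 77]
*      → [74, 5929]
drop   → [74]
-6     → [74, -6]
dup    → [74, -6, -6]
+      → [74, -12]
dup    → [74, -12, -12]
drop   → [74, -12]
negate → [74, 12]
-      → [62]
-2     → [62, -2]
over   → [62, -2, 62]
+      → [62, 60]
over   → [62, 60, 62]
*      → [62, 3720]
swap   → [3720, 62]
swap   → [62, 3720]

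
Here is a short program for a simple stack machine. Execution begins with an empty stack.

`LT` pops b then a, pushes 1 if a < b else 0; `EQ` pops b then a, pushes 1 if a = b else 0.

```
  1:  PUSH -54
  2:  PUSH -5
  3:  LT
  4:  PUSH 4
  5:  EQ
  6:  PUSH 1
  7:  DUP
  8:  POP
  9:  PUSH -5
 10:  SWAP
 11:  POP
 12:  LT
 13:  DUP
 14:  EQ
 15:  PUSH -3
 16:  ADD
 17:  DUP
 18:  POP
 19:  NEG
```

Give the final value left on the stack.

PUSH -54 : [-54]
PUSH -5  : [-54, -5]
LT       : [1]
PUSH 4   : [1, 4]
EQ       : [0]
PUSH 1   : [0, 1]
DUP      : [0, 1, 1]
POP      : [0, 1]
PUSH -5  : [0, 1, -5]
SWAP     : [0, -5, 1]
POP      : [0, -5]
LT       : [0]
DUP      : [0, 0]
EQ       : [1]
PUSH -3  : [1, -3]
ADD      : [-2]
DUP      : [-2, -2]
POP      : [-2]
NEG      : [2]

2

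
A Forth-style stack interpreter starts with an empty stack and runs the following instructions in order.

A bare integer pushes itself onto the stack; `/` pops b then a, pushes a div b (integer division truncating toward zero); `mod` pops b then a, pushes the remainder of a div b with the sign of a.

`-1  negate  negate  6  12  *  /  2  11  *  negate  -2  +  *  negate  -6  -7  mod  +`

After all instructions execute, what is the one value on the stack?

-6

-1      [-1]
negate  [1]
negate  [-1]
6       [-1, 6]
12      [-1, 6, 12]
*       [-1, 72]
/       [0]
2       [0, 2]
11      [0, 2, 11]
*       [0, 22]
negate  [0, -22]
-2      [0, -22, -2]
+       [0, -24]
*       [0]
negate  [0]
-6      [0, -6]
-7      [0, -6, -7]
mod     [0, -6]
+       [-6]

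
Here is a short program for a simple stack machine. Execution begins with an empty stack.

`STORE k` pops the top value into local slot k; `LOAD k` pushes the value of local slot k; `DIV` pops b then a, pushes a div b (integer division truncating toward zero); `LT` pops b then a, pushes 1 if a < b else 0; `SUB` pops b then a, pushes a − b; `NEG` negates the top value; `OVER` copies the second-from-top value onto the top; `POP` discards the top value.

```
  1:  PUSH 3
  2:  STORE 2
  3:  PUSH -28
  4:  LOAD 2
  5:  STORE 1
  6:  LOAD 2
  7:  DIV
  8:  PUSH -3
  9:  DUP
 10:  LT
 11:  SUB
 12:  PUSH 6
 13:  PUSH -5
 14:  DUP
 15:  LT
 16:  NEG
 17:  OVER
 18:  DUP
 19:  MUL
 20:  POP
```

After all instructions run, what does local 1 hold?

3

PUSH 3   → 3
STORE 2  → (empty)
PUSH -28 → -28
LOAD 2   → -28 3
STORE 1  → -28
LOAD 2   → -28 3
DIV      → -9
PUSH -3  → -9 -3
DUP      → -9 -3 -3
LT       → -9 0
SUB      → -9
PUSH 6   → -9 6
PUSH -5  → -9 6 -5
DUP      → -9 6 -5 -5
LT       → -9 6 0
NEG      → -9 6 0
OVER     → -9 6 0 6
DUP      → -9 6 0 6 6
MUL      → -9 6 0 36
POP      → -9 6 0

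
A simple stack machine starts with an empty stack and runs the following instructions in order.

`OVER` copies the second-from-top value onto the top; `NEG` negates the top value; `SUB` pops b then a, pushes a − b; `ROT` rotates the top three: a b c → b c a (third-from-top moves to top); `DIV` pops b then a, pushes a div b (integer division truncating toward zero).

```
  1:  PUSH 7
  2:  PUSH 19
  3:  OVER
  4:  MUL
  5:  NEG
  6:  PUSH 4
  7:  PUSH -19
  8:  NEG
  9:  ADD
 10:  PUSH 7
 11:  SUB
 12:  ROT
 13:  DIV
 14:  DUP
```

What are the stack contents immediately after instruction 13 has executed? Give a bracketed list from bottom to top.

[-133, 2]

PUSH 7    7
PUSH 19   7 19
OVER      7 19 7
MUL       7 133
NEG       7 -133
PUSH 4    7 -133 4
PUSH -19  7 -133 4 -19
NEG       7 -133 4 19
ADD       7 -133 23
PUSH 7    7 -133 23 7
SUB       7 -133 16
ROT       -133 16 7
DIV       -133 2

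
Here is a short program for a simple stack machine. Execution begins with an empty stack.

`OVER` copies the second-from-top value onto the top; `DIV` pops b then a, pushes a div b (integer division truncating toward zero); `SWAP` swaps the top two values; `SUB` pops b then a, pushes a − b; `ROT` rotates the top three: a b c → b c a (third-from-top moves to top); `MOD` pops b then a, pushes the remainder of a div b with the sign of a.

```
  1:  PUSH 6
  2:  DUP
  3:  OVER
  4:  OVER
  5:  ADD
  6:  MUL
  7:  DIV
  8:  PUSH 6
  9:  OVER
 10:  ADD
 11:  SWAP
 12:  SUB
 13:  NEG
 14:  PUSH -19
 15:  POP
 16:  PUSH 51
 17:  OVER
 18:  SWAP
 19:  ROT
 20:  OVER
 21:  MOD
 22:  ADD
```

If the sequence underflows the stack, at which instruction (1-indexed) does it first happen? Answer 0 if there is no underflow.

PUSH 6   → 6
DUP      → 6 6
OVER     → 6 6 6
OVER     → 6 6 6 6
ADD      → 6 6 12
MUL      → 6 72
DIV      → 0
PUSH 6   → 0 6
OVER     → 0 6 0
ADD      → 0 6
SWAP     → 6 0
SUB      → 6
NEG      → -6
PUSH -19 → -6 -19
POP      → -6
PUSH 51  → -6 51
OVER     → -6 51 -6
SWAP     → -6 -6 51
ROT      → -6 51 -6
OVER     → -6 51 -6 51
MOD      → -6 51 -6
ADD      → -6 45

0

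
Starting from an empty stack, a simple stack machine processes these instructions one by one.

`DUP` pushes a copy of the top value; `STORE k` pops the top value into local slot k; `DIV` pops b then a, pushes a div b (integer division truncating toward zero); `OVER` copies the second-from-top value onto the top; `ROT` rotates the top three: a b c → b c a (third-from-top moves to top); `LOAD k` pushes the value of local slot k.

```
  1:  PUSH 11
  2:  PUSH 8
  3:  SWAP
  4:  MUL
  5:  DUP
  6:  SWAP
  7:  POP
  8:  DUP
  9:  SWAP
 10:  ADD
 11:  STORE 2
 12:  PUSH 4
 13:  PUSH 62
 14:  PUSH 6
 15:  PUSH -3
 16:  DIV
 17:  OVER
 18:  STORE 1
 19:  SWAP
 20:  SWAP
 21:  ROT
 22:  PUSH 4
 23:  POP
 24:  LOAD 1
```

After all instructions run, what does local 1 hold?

62

PUSH 11  11
PUSH 8   11 8
SWAP     8 11
MUL      88
DUP      88 88
SWAP     88 88
POP      88
DUP      88 88
SWAP     88 88
ADD      176
STORE 2  (empty)
PUSH 4   4
PUSH 62  4 62
PUSH 6   4 62 6
PUSH -3  4 62 6 -3
DIV      4 62 -2
OVER     4 62 -2 62
STORE 1  4 62 -2
SWAP     4 -2 62
SWAP     4 62 -2
ROT      62 -2 4
PUSH 4   62 -2 4 4
POP      62 -2 4
LOAD 1   62 -2 4 62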